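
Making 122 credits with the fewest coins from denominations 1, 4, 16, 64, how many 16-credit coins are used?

3

Use the largest denomination that fits, subtract, and repeat.
122 − 1×64→58 − 3×16→10 − 2×4→2 − 2×1→0
Count of 16: 3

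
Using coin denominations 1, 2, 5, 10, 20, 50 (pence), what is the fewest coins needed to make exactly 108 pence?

5

Use the largest denomination that fits, subtract, and repeat.
108 − 2×50→8 − 1×5→3 − 1×2→1 − 1×1→0
Total coins = 2 + 1 + 1 + 1 = 5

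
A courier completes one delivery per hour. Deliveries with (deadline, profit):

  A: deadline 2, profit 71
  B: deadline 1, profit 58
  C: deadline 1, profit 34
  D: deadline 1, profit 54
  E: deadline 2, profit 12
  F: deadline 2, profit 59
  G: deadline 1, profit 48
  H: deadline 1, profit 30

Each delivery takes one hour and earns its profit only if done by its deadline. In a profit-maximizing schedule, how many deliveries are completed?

Sort by profit descending; place each in the latest free slot ≤ its deadline.
By profit: A(d2,71), F(d2,59), B(d1,58), D(d1,54), G(d1,48), C(d1,34), H(d1,30), E(d2,12)
A→slot 2; F→slot 1; B skipped; D skipped; G skipped; C skipped; H skipped; E skipped.
2 of 8 scheduled.

2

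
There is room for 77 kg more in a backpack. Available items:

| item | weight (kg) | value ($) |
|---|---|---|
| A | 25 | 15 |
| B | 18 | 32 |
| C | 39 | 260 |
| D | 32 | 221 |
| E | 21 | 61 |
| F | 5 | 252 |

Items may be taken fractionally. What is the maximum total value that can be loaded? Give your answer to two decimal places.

Ratios (sorted): F 50.40, D 6.91, C 6.67, E 2.90, B 1.78, A 0.60
take F (5 @ 252); take D (32 @ 221); take C (39 @ 260); take 1/21 of E → 2.90. Capacity used 77/77.
Total value = 735.90

735.90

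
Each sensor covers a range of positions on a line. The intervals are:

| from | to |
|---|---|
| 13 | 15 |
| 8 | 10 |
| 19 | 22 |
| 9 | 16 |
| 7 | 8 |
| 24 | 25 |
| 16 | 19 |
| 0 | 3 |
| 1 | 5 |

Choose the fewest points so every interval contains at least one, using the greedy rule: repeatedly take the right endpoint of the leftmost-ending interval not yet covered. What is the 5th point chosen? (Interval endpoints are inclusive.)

25

Sort by right endpoint; whenever an interval is uncovered, place a point at its right end.
By right end: [0,3]  [1,5]  [7,8]  [8,10]  [13,15]  [9,16]  [16,19]  [19,22]  [24,25]
[0,3] uncovered → point at 3; [7,8] uncovered → point at 8; [13,15] uncovered → point at 15; [16,19] uncovered → point at 19; [24,25] uncovered → point at 25.
Points: 3, 8, 15, 19, 25 (5 total).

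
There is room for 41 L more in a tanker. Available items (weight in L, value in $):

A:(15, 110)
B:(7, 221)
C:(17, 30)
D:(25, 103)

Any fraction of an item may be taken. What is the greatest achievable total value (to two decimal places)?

Order: B (221/7=31.57) > A (110/15=7.33) > D (103/25=4.12) > C (30/17=1.76)
Fill: take B (7 @ 221) → take A (15 @ 110) → take 19/25 of D → 78.28; 41/41 used.
Total value = 409.28

409.28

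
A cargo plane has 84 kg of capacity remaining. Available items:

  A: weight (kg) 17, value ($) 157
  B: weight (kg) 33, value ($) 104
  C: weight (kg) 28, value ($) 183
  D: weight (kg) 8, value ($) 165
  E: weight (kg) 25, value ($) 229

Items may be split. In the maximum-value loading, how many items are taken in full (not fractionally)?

4

Ratios (sorted): D 20.62, A 9.24, E 9.16, C 6.54, B 3.15
take D (8 @ 165); take A (17 @ 157); take E (25 @ 229); take C (28 @ 183); take 6/33 of B → 18.91. Capacity used 84/84.
4 item(s) taken whole; one partial (take 6/33 of B).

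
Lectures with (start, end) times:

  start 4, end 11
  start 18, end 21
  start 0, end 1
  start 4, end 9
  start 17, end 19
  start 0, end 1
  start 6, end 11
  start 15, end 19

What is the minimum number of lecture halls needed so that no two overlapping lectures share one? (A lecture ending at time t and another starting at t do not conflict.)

3

The answer is the maximum number of intervals overlapping at any instant.
starts: [0, 0, 4, 4, 6, 15, 17, 18]
ends:   [1, 1, 9, 11, 11, 19, 19, 21]
s0→1 s0→2 e1→1 e1→0 s4→1 s4→2 s6→3  — peak 3.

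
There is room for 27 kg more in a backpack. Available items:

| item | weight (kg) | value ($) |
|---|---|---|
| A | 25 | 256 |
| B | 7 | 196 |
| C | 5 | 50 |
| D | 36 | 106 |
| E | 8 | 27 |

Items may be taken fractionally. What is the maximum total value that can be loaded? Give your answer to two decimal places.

400.80

Sort by value per unit weight and fill in that order.
Order: B (196/7=28.00) > A (256/25=10.24) > C (50/5=10.00) > E (27/8=3.38) > D (106/36=2.94)
Fill: take B (7 @ 196) → take 20/25 of A → 204.80; 27/27 used.
Total value = 400.80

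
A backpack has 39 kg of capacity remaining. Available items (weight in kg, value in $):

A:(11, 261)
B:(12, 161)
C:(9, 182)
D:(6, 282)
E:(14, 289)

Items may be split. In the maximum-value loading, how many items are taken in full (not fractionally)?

Sort by value per unit weight and fill in that order.
Ratios (sorted): D 47.00, A 23.73, E 20.64, C 20.22, B 13.42
take D (6 @ 282); take A (11 @ 261); take E (14 @ 289); take 8/9 of C → 161.78. Capacity used 39/39.
3 item(s) taken whole; one partial (take 8/9 of C).

3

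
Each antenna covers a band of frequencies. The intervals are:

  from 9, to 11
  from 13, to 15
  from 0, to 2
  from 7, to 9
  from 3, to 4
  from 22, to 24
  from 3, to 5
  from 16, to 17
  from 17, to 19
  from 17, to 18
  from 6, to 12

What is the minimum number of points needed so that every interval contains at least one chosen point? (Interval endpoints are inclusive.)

6

Process intervals by earliest right end; each time one isn't hit yet, stab at its right endpoint.
Sorted: [0,2] [3,4] [3,5] [7,9] [9,11] [6,12] [13,15] [16,17] [17,18] [17,19] [22,24]
{[0,2]} hit by 2; {[3,4],[3,5]} hit by 4; {[7,9],[9,11],[6,12]} hit by 9; {[13,15]} hit by 15; {[16,17],[17,18],[17,19]} hit by 17; {[22,24]} hit by 24.
Points: 2, 4, 9, 15, 17, 24 (6 total).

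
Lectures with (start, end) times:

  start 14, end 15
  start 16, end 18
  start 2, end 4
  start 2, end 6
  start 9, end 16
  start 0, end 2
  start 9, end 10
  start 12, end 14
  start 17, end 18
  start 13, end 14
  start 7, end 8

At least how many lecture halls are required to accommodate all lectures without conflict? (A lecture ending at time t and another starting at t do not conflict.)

The answer is the maximum number of intervals overlapping at any instant.
starts: [0, 2, 2, 7, 9, 9, 12, 13, 14, 16, 17]
ends:   [2, 4, 6, 8, 10, 14, 14, 15, 16, 18, 18]
s0→1 e2→0 s2→1 s2→2 e4→1 e6→0 s7→1 e8→0 s9→1 s9→2 e10→1 s12→2 s13→3  — peak 3.

3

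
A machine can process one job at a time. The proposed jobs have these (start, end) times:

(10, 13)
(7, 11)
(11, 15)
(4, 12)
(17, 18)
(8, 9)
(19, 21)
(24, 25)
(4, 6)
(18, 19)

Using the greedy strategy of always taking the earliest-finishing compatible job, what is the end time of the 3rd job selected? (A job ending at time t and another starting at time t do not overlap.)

13

Order by finish time; keep every interval that doesn't clash with the previous kept one.
By end time: (4,6), (8,9), (7,11), (4,12), (10,13), (11,15), (17,18), (18,19), (19,21), (24,25).
Pick (4,6); next start ≥ 6 → (8,9); next start ≥ 9 → (10,13); next start ≥ 13 → (17,18); next start ≥ 18 → (18,19); next start ≥ 19 → (19,21); next start ≥ 21 → (24,25).
Selected: (4,6) (8,9) (10,13) (17,18) (18,19) (19,21) (24,25)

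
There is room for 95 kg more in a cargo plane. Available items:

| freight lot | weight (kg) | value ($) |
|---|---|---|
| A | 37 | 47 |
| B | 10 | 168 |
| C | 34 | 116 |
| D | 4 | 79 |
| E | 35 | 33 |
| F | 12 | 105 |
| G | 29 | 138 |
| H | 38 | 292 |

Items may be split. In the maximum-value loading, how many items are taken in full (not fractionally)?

5

Ratios (sorted): D 19.75, B 16.80, F 8.75, H 7.68, G 4.76, C 3.41, A 1.27, E 0.94
take D (4 @ 79); take B (10 @ 168); take F (12 @ 105); take H (38 @ 292); take G (29 @ 138); take 2/34 of C → 6.82. Capacity used 95/95.
5 item(s) taken whole; one partial (take 2/34 of C).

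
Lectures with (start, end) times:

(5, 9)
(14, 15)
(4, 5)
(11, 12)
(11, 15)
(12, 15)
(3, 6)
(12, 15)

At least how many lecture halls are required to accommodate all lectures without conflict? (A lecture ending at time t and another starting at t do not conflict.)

Events (time:±→running): 3:+→1 4:+→2 5:-→1 5:+→2 6:-→1 9:-→0 11:+→1 11:+→2 12:-→1 12:+→2 12:+→3 14:+→4 … peak 4.

4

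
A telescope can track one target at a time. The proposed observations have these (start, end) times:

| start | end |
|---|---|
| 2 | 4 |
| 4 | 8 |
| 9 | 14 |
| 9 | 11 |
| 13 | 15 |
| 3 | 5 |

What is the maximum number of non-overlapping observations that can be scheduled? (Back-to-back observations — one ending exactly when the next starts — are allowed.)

4

Sorted by end: (2,4)  (3,5)  (4,8)  (9,11)  (9,14)  (13,15)
take (2,4); skip (3,5); take (4,8); take (9,11); skip (9,14); take (13,15).
Selected 4 observations.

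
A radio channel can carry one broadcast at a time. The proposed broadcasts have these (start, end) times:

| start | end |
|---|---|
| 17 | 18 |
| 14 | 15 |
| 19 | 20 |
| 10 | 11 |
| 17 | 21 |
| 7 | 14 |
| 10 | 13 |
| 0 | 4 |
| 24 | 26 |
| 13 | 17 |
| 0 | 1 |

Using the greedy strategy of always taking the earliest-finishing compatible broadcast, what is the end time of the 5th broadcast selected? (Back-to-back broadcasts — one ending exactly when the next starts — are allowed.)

Sort by end time and greedily take each interval whose start is ≥ the last chosen end.
By end time: (0,1), (0,4), (10,11), (10,13), (7,14), (14,15), (13,17), (17,18), (19,20), (17,21), (24,26).
Pick (0,1); next start ≥ 1 → (10,11); next start ≥ 11 → (14,15); next start ≥ 15 → (17,18); next start ≥ 18 → (19,20); next start ≥ 20 → (24,26).
Selected: (0,1) (10,11) (14,15) (17,18) (19,20) (24,26)

20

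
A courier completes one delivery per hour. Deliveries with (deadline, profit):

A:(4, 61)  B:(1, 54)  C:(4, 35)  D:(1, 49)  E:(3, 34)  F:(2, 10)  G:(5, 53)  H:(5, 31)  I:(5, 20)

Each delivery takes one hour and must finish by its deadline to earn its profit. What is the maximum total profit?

Profit order: A=61 B=54 G=53 D=49 C=35 E=34 H=31 I=20 F=10
Assign: A→slot 4, B→slot 1, G→slot 5, D skipped, C→slot 3, E→slot 2, H skipped, I skipped, F skipped.
Slots: [1:B] [2:E] [3:C] [4:A] [5:G]
Profit = 54 + 34 + 35 + 61 + 53 = 237

237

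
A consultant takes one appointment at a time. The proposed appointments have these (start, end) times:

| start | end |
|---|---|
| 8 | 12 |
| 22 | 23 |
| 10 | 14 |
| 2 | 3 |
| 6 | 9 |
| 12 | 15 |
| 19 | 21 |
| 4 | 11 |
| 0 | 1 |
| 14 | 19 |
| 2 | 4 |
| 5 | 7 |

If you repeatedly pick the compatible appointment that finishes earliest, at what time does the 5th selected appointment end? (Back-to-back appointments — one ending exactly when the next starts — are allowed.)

15

By end time: (0,1), (2,3), (2,4), (5,7), (6,9), (4,11), (8,12), (10,14), (12,15), (14,19), (19,21), (22,23).
Pick (0,1); next start ≥ 1 → (2,3); next start ≥ 3 → (5,7); next start ≥ 7 → (8,12); next start ≥ 12 → (12,15); next start ≥ 15 → (19,21); next start ≥ 21 → (22,23).
Selected: (0,1) (2,3) (5,7) (8,12) (12,15) (19,21) (22,23)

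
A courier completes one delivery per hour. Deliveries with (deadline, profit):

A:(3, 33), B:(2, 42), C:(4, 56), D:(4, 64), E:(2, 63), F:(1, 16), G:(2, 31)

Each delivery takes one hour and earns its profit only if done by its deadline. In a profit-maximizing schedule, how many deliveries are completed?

4

By profit: D(d4,64), E(d2,63), C(d4,56), B(d2,42), A(d3,33), G(d2,31), F(d1,16)
D→slot 4; E→slot 2; C→slot 3; B→slot 1; A skipped; G skipped; F skipped.
4 of 7 scheduled.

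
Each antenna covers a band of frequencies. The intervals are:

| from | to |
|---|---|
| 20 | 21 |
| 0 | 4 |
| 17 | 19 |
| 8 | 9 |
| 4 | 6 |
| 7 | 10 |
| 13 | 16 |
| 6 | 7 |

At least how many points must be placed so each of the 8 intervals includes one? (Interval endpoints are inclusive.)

6

Sort by right endpoint; whenever an interval is uncovered, place a point at its right end.
By right end: [0,4]  [4,6]  [6,7]  [8,9]  [7,10]  [13,16]  [17,19]  [20,21]
[0,4] uncovered → point at 4; [6,7] uncovered → point at 7; [8,9] uncovered → point at 9; [13,16] uncovered → point at 16; [17,19] uncovered → point at 19; [20,21] uncovered → point at 21.
Points: 4, 7, 9, 16, 19, 21 (6 total).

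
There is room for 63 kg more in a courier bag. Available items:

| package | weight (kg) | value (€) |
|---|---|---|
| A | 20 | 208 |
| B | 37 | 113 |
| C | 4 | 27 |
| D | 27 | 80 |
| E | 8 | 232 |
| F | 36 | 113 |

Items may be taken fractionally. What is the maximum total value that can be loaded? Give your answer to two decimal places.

564.31

Sort by value per unit weight and fill in that order.
Ratios (sorted): E 29.00, A 10.40, C 6.75, F 3.14, B 3.05, D 2.96
take E (8 @ 232); take A (20 @ 208); take C (4 @ 27); take 31/36 of F → 97.31. Capacity used 63/63.
Total value = 564.31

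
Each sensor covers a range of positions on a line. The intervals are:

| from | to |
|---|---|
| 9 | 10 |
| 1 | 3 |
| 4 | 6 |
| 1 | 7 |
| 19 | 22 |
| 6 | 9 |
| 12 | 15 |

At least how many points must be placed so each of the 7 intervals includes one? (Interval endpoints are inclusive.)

By right end: [1,3]  [4,6]  [1,7]  [6,9]  [9,10]  [12,15]  [19,22]
[1,3] uncovered → point at 3; [4,6] uncovered → point at 6; [9,10] uncovered → point at 10; [12,15] uncovered → point at 15; [19,22] uncovered → point at 22.
Points: 3, 6, 10, 15, 22 (5 total).

5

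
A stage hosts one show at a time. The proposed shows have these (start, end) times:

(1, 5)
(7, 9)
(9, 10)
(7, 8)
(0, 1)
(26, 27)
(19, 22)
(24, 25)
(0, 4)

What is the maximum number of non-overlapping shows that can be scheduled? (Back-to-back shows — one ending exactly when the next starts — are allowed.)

Order by finish time; keep every interval that doesn't clash with the previous kept one.
Sorted by end: (0,1)  (0,4)  (1,5)  (7,8)  (7,9)  (9,10)  (19,22)  (24,25)  (26,27)
take (0,1); take (1,5); take (7,8); skip (7,9); take (9,10); take (19,22); take (24,25); take (26,27).
Selected 7 shows.

7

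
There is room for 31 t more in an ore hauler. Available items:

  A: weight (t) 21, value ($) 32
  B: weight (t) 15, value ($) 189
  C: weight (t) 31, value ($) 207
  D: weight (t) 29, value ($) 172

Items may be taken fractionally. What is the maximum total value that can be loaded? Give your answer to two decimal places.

Greedy by value/weight ratio, highest first.
Order: B (189/15=12.60) > C (207/31=6.68) > D (172/29=5.93) > A (32/21=1.52)
Fill: take B (15 @ 189) → take 16/31 of C → 106.84; 31/31 used.
Total value = 295.84

295.84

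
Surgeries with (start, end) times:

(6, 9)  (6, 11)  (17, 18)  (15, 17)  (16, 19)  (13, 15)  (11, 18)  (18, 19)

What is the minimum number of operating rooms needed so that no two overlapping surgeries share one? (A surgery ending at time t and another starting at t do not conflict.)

Events (time:±→running): 6:+→1 6:+→2 9:-→1 11:-→0 11:+→1 13:+→2 15:-→1 15:+→2 16:+→3 … peak 3.

3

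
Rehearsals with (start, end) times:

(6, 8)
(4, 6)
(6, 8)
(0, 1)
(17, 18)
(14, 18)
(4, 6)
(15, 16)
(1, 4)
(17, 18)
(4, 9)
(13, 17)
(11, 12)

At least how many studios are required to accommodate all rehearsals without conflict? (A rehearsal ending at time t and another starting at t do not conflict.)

The answer is the maximum number of intervals overlapping at any instant.
Events (time:±→running): 0:+→1 1:-→0 1:+→1 4:-→0 4:+→1 4:+→2 4:+→3 … peak 3.

3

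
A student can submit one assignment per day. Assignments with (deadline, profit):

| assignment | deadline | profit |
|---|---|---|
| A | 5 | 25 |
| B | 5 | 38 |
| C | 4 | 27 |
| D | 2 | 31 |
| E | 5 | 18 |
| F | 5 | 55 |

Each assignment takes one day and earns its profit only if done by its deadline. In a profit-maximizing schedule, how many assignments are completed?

5

Sort by profit descending; place each in the latest free slot ≤ its deadline.
Profit order: F=55 B=38 D=31 C=27 A=25 E=18
Assign: F→slot 5, B→slot 4, D→slot 2, C→slot 3, A→slot 1, E skipped.
Slots: [1:A] [2:D] [3:C] [4:B] [5:F]
5 of 6 scheduled.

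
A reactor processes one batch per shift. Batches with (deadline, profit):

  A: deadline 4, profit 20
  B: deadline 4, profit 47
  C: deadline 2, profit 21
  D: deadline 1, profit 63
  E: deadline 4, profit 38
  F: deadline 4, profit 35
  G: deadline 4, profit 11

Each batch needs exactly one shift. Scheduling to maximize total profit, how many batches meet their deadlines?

Sort by profit descending; place each in the latest free slot ≤ its deadline.
Profit order: D=63 B=47 E=38 F=35 C=21 A=20 G=11
Assign: D→slot 1, B→slot 4, E→slot 3, F→slot 2, C skipped, A skipped, G skipped.
Slots: [1:D] [2:F] [3:E] [4:B]
4 of 7 scheduled.

4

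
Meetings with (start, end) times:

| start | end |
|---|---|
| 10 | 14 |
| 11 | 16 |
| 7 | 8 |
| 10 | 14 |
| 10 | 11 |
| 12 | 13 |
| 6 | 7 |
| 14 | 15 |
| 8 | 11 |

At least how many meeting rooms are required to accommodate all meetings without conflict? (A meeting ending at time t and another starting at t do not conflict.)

4

Events (time:±→running): 6:+→1 7:-→0 7:+→1 8:-→0 8:+→1 10:+→2 10:+→3 10:+→4 … peak 4.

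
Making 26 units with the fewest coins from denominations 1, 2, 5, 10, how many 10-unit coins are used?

2

Use the largest denomination that fits, subtract, and repeat.
26 = 2×10 + 1×5 + 1×1
Count of 10: 2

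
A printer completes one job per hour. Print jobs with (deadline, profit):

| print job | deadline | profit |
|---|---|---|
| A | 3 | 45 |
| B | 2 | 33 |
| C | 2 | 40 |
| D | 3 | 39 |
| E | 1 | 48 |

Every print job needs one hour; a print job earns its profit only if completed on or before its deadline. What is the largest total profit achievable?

133

Profit order: E=48 A=45 C=40 D=39 B=33
Assign: E→slot 1, A→slot 3, C→slot 2, D skipped, B skipped.
Slots: [1:E] [2:C] [3:A]
Profit = 48 + 40 + 45 = 133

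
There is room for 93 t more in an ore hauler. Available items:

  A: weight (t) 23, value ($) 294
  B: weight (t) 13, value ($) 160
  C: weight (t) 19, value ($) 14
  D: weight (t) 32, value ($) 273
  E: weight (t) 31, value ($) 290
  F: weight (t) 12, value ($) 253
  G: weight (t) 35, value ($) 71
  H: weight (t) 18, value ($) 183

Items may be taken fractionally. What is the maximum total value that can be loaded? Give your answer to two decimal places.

Ratios (sorted): F 21.08, A 12.78, B 12.31, H 10.17, E 9.35, D 8.53, G 2.03, C 0.74
take F (12 @ 253); take A (23 @ 294); take B (13 @ 160); take H (18 @ 183); take 27/31 of E → 252.58. Capacity used 93/93.
Total value = 1142.58

1142.58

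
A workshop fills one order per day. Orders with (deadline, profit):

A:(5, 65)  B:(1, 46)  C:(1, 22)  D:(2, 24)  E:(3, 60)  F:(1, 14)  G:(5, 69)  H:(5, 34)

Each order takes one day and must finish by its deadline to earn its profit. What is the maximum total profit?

274

Sort by profit descending; place each in the latest free slot ≤ its deadline.
By profit: G(d5,69), A(d5,65), E(d3,60), B(d1,46), H(d5,34), D(d2,24), C(d1,22), F(d1,14)
G→slot 5; A→slot 4; E→slot 3; B→slot 1; H→slot 2; D skipped; C skipped; F skipped.
Profit = 46 + 34 + 60 + 65 + 69 = 274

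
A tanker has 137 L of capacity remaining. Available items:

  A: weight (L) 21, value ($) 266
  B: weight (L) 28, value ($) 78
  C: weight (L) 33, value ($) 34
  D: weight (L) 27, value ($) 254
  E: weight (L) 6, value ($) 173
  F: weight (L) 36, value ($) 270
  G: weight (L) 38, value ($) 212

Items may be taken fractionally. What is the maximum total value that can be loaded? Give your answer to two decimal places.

1200.07

Greedy by value/weight ratio, highest first.
Order: E (173/6=28.83) > A (266/21=12.67) > D (254/27=9.41) > F (270/36=7.50) > G (212/38=5.58) > B (78/28=2.79) > C (34/33=1.03)
Fill: take E (6 @ 173) → take A (21 @ 266) → take D (27 @ 254) → take F (36 @ 270) → take G (38 @ 212) → take 9/28 of B → 25.07; 137/137 used.
Total value = 1200.07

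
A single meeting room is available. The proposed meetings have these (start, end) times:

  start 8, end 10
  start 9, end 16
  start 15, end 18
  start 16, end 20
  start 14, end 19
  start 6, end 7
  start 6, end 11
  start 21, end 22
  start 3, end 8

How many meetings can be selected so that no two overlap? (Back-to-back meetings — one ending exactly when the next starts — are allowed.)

Greedy by earliest finish: after sorting by end time, pick each interval compatible with the last pick.
Sorted by end: (6,7)  (3,8)  (8,10)  (6,11)  (9,16)  (15,18)  (14,19)  (16,20)  (21,22)
take (6,7); take (8,10); skip (9,16); take (15,18); take (21,22).
Selected 4 meetings.

4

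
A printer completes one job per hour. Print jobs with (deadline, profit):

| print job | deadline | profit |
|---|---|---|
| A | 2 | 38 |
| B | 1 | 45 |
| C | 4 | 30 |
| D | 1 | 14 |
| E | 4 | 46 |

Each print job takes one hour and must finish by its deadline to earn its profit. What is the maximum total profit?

By profit: E(d4,46), B(d1,45), A(d2,38), C(d4,30), D(d1,14)
E→slot 4; B→slot 1; A→slot 2; C→slot 3; D skipped.
Profit = 45 + 38 + 30 + 46 = 159

159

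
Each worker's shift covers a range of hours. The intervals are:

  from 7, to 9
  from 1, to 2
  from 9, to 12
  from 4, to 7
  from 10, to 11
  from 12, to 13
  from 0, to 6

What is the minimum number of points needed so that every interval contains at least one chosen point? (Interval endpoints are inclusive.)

4

Sorted: [1,2] [0,6] [4,7] [7,9] [10,11] [9,12] [12,13]
{[1,2],[0,6]} hit by 2; {[4,7],[7,9]} hit by 7; {[10,11],[9,12]} hit by 11; {[12,13]} hit by 13.
Points: 2, 7, 11, 13 (4 total).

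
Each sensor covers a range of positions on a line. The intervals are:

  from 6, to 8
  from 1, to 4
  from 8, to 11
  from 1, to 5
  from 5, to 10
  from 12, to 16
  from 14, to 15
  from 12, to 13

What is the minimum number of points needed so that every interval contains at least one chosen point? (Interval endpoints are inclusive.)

By right end: [1,4]  [1,5]  [6,8]  [5,10]  [8,11]  [12,13]  [14,15]  [12,16]
[1,4] uncovered → point at 4; [6,8] uncovered → point at 8; [12,13] uncovered → point at 13; [14,15] uncovered → point at 15.
Points: 4, 8, 13, 15 (4 total).

4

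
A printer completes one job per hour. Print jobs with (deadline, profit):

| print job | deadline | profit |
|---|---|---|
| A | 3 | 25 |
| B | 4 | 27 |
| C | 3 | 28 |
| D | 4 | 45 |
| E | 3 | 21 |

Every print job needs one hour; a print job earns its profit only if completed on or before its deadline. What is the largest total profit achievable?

125

Take jobs in profit order; each goes to the latest open slot no later than its deadline.
By profit: D(d4,45), C(d3,28), B(d4,27), A(d3,25), E(d3,21)
D→slot 4; C→slot 3; B→slot 2; A→slot 1; E skipped.
Profit = 25 + 27 + 28 + 45 = 125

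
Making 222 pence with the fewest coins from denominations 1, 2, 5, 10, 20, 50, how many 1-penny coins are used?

Use the largest denomination that fits, subtract, and repeat.
222 = 4×50 + 1×20 + 1×2
Count of 1: 0

0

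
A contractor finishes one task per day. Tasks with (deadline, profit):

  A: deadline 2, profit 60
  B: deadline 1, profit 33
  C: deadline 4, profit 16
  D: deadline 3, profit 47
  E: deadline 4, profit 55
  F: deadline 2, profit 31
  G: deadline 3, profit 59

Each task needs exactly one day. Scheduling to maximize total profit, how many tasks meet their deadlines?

Sort by profit descending; place each in the latest free slot ≤ its deadline.
Profit order: A=60 G=59 E=55 D=47 B=33 F=31 C=16
Assign: A→slot 2, G→slot 3, E→slot 4, D→slot 1, B skipped, F skipped, C skipped.
Slots: [1:D] [2:A] [3:G] [4:E]
4 of 7 scheduled.

4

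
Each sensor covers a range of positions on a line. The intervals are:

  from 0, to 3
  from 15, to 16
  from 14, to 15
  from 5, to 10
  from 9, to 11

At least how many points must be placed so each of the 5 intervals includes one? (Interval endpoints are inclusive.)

3

Process intervals by earliest right end; each time one isn't hit yet, stab at its right endpoint.
By right end: [0,3]  [5,10]  [9,11]  [14,15]  [15,16]
[0,3] uncovered → point at 3; [5,10] uncovered → point at 10; [14,15] uncovered → point at 15.
Points: 3, 10, 15 (3 total).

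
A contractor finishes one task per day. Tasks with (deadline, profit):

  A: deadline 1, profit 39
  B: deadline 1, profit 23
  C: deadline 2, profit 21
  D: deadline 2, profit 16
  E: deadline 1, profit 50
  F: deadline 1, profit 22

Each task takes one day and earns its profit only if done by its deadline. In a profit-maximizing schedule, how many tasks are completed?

Profit order: E=50 A=39 B=23 F=22 C=21 D=16
Assign: E→slot 1, A skipped, B skipped, F skipped, C→slot 2, D skipped.
Slots: [1:E] [2:C]
2 of 6 scheduled.

2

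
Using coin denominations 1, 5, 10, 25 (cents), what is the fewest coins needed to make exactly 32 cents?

4

32 − 1×25→7 − 1×5→2 − 2×1→0
Total coins = 1 + 1 + 2 = 4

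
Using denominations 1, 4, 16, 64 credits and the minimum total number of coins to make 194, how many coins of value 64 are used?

3

Greedy: take as many of the largest coin as possible, then repeat with the remainder.
194 = 3×64 + 2×1
Count of 64: 3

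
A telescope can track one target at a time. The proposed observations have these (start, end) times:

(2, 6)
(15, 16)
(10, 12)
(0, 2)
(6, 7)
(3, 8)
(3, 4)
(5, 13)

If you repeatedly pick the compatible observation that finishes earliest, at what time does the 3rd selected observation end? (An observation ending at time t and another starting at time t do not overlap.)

Sort by end time and greedily take each interval whose start is ≥ the last chosen end.
By end time: (0,2), (3,4), (2,6), (6,7), (3,8), (10,12), (5,13), (15,16).
Pick (0,2); next start ≥ 2 → (3,4); next start ≥ 4 → (6,7); next start ≥ 7 → (10,12); next start ≥ 12 → (15,16).
Selected: (0,2) (3,4) (6,7) (10,12) (15,16)

7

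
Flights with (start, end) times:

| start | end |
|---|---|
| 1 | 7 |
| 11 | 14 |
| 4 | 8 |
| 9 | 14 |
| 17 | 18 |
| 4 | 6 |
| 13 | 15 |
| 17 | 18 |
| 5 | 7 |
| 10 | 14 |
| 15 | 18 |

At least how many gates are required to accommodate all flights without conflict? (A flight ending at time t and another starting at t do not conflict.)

4

starts: [1, 4, 4, 5, 9, 10, 11, 13, 15, 17, 17]
ends:   [6, 7, 7, 8, 14, 14, 14, 15, 18, 18, 18]
s1→1 s4→2 s4→3 s5→4  — peak 4.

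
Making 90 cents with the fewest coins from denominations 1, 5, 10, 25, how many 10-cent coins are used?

1

Use the largest denomination that fits, subtract, and repeat.
90 = 3×25 + 1×10 + 1×5
Count of 10: 1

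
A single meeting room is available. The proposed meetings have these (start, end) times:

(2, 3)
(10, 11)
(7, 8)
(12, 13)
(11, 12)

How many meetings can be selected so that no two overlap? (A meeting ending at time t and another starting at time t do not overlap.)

Sort by end time and greedily take each interval whose start is ≥ the last chosen end.
By end time: (2,3), (7,8), (10,11), (11,12), (12,13).
Pick (2,3); next start ≥ 3 → (7,8); next start ≥ 8 → (10,11); next start ≥ 11 → (11,12); next start ≥ 12 → (12,13).
Selected 5 meetings.

5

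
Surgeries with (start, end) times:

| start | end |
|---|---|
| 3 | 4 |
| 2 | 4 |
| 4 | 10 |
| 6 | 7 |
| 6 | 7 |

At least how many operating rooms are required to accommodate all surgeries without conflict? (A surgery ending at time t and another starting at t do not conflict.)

3

starts: [2, 3, 4, 6, 6]
ends:   [4, 4, 7, 7, 10]
s2→1 s3→2 e4→1 e4→0 s4→1 s6→2 s6→3  — peak 3.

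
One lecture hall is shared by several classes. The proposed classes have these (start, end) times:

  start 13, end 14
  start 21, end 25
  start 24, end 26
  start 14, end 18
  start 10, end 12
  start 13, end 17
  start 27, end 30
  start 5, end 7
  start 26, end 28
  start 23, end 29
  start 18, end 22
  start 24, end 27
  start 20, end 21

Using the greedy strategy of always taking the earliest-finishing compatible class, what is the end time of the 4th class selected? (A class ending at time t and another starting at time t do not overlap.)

Sort by end time and greedily take each interval whose start is ≥ the last chosen end.
By end time: (5,7), (10,12), (13,14), (13,17), (14,18), (20,21), (18,22), (21,25), (24,26), (24,27), (26,28), (23,29), (27,30).
Pick (5,7); next start ≥ 7 → (10,12); next start ≥ 12 → (13,14); next start ≥ 14 → (14,18); next start ≥ 18 → (20,21); next start ≥ 21 → (21,25); next start ≥ 25 → (26,28).
Selected: (5,7) (10,12) (13,14) (14,18) (20,21) (21,25) (26,28)

18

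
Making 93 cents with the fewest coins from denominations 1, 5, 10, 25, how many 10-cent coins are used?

Greedy: take as many of the largest coin as possible, then repeat with the remainder.
93 − 3×25→18 − 1×10→8 − 1×5→3 − 3×1→0
Count of 10: 1

1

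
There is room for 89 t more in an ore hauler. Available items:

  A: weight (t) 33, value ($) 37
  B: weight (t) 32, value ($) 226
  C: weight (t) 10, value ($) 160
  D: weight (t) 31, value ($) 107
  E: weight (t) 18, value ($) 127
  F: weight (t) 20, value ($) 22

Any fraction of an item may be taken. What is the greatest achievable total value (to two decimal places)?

613.10

Sort by value per unit weight and fill in that order.
Order: C (160/10=16.00) > B (226/32=7.06) > E (127/18=7.06) > D (107/31=3.45) > A (37/33=1.12) > F (22/20=1.10)
Fill: take C (10 @ 160) → take B (32 @ 226) → take E (18 @ 127) → take 29/31 of D → 100.10; 89/89 used.
Total value = 613.10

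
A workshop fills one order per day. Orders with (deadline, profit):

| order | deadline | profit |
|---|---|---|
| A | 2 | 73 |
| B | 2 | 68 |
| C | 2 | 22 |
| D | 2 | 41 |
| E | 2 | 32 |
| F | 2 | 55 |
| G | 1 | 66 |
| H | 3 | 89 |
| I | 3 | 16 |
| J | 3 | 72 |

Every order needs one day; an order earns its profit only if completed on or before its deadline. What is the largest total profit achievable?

234

Profit order: H=89 A=73 J=72 B=68 G=66 F=55 D=41 E=32 C=22 I=16
Assign: H→slot 3, A→slot 2, J→slot 1, B skipped, G skipped, F skipped, D skipped, E skipped, C skipped, I skipped.
Slots: [1:J] [2:A] [3:H]
Profit = 72 + 73 + 89 = 234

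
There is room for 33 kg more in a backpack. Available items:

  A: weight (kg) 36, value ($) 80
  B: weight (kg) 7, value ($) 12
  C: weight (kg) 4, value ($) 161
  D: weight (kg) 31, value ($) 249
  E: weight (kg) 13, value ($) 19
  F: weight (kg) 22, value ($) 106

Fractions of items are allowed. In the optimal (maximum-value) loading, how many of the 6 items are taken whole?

Sort by value per unit weight and fill in that order.
Ratios (sorted): C 40.25, D 8.03, F 4.82, A 2.22, B 1.71, E 1.46
take C (4 @ 161); take 29/31 of D → 232.94. Capacity used 33/33.
1 item(s) taken whole; one partial (take 29/31 of D).

1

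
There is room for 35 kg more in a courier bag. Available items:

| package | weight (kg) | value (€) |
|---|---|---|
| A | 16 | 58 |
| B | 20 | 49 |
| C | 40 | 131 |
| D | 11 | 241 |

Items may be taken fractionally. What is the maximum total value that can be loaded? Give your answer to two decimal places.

325.20

Order: D (241/11=21.91) > A (58/16=3.62) > C (131/40=3.27) > B (49/20=2.45)
Fill: take D (11 @ 241) → take A (16 @ 58) → take 8/40 of C → 26.20; 35/35 used.
Total value = 325.20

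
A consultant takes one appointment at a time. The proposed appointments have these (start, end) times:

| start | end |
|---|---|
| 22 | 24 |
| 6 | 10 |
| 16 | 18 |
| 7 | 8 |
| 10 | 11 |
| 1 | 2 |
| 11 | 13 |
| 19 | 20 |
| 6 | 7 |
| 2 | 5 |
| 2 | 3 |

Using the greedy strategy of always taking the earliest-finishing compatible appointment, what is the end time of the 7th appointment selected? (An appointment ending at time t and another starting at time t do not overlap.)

By end time: (1,2), (2,3), (2,5), (6,7), (7,8), (6,10), (10,11), (11,13), (16,18), (19,20), (22,24).
Pick (1,2); next start ≥ 2 → (2,3); next start ≥ 3 → (6,7); next start ≥ 7 → (7,8); next start ≥ 8 → (10,11); next start ≥ 11 → (11,13); next start ≥ 13 → (16,18); next start ≥ 18 → (19,20); next start ≥ 20 → (22,24).
Selected: (1,2) (2,3) (6,7) (7,8) (10,11) (11,13) (16,18) (19,20) (22,24)

18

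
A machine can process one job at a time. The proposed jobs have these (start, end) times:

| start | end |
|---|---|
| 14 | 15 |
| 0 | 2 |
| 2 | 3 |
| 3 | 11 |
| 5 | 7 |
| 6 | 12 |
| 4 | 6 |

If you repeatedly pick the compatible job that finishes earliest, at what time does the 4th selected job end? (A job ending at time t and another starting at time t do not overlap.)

12

Sort by end time and greedily take each interval whose start is ≥ the last chosen end.
Sorted by end: (0,2)  (2,3)  (4,6)  (5,7)  (3,11)  (6,12)  (14,15)
take (0,2); take (2,3); take (4,6); take (6,12); take (14,15).
Selected: (0,2) (2,3) (4,6) (6,12) (14,15)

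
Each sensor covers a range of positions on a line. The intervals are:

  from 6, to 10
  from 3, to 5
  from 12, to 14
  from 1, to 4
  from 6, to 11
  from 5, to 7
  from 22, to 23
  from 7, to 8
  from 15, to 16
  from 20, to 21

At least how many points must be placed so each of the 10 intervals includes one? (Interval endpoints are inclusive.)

Sort by right endpoint; whenever an interval is uncovered, place a point at its right end.
Sorted: [1,4] [3,5] [5,7] [7,8] [6,10] [6,11] [12,14] [15,16] [20,21] [22,23]
{[1,4],[3,5]} hit by 4; {[5,7],[7,8],[6,10],[6,11]} hit by 7; {[12,14]} hit by 14; {[15,16]} hit by 16; {[20,21]} hit by 21; {[22,23]} hit by 23.
Points: 4, 7, 14, 16, 21, 23 (6 total).

6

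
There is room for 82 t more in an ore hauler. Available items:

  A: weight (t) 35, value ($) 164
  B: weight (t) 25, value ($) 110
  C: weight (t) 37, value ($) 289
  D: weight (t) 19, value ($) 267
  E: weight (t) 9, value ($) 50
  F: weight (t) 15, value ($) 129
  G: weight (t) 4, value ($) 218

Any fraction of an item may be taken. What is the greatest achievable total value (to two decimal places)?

941.89

Greedy by value/weight ratio, highest first.
Ratios (sorted): G 54.50, D 14.05, F 8.60, C 7.81, E 5.56, A 4.69, B 4.40
take G (4 @ 218); take D (19 @ 267); take F (15 @ 129); take C (37 @ 289); take 7/9 of E → 38.89. Capacity used 82/82.
Total value = 941.89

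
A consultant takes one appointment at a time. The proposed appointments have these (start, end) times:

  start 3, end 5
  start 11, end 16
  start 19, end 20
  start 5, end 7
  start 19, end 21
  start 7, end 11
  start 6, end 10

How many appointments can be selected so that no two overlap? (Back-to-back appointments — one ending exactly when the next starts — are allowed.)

5

Greedy by earliest finish: after sorting by end time, pick each interval compatible with the last pick.
By end time: (3,5), (5,7), (6,10), (7,11), (11,16), (19,20), (19,21).
Pick (3,5); next start ≥ 5 → (5,7); next start ≥ 7 → (7,11); next start ≥ 11 → (11,16); next start ≥ 16 → (19,20).
Selected 5 appointments.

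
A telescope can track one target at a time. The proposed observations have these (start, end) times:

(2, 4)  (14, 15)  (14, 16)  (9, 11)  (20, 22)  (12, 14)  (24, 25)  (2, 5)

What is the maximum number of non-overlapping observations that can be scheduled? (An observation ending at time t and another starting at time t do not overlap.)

By end time: (2,4), (2,5), (9,11), (12,14), (14,15), (14,16), (20,22), (24,25).
Pick (2,4); next start ≥ 4 → (9,11); next start ≥ 11 → (12,14); next start ≥ 14 → (14,15); next start ≥ 15 → (20,22); next start ≥ 22 → (24,25).
Selected 6 observations.

6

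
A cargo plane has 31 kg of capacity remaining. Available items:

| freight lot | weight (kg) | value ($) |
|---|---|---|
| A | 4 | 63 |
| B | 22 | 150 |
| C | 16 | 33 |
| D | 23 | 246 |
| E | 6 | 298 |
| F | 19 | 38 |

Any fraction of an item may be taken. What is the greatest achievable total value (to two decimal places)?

585.61

Greedy by value/weight ratio, highest first.
Ratios (sorted): E 49.67, A 15.75, D 10.70, B 6.82, C 2.06, F 2.00
take E (6 @ 298); take A (4 @ 63); take 21/23 of D → 224.61. Capacity used 31/31.
Total value = 585.61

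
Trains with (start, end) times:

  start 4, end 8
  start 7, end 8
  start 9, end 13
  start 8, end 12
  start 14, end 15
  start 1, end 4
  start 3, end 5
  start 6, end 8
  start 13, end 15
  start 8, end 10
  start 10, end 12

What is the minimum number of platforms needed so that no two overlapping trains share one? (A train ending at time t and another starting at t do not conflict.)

3

The answer is the maximum number of intervals overlapping at any instant.
starts: [1, 3, 4, 6, 7, 8, 8, 9, 10, 13, 14]
ends:   [4, 5, 8, 8, 8, 10, 12, 12, 13, 15, 15]
s1→1 s3→2 e4→1 s4→2 e5→1 s6→2 s7→3  — peak 3.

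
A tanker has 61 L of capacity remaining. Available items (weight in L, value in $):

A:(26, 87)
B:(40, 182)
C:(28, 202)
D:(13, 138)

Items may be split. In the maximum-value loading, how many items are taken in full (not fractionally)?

Sort by value per unit weight and fill in that order.
Ratios (sorted): D 10.62, C 7.21, B 4.55, A 3.35
take D (13 @ 138); take C (28 @ 202); take 20/40 of B → 91.00. Capacity used 61/61.
2 item(s) taken whole; one partial (take 20/40 of B).

2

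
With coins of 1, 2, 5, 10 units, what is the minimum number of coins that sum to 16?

3

16 − 1×10→6 − 1×5→1 − 1×1→0
Total coins = 1 + 1 + 1 = 3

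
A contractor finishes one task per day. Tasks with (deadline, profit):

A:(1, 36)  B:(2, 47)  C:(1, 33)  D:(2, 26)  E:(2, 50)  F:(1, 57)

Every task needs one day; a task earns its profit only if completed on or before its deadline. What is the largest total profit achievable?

107

By profit: F(d1,57), E(d2,50), B(d2,47), A(d1,36), C(d1,33), D(d2,26)
F→slot 1; E→slot 2; B skipped; A skipped; C skipped; D skipped.
Profit = 57 + 50 = 107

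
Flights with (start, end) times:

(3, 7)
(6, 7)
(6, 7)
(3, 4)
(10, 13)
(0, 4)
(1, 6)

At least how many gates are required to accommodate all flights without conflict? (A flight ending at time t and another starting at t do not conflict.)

Events (time:±→running): 0:+→1 1:+→2 3:+→3 3:+→4 … peak 4.

4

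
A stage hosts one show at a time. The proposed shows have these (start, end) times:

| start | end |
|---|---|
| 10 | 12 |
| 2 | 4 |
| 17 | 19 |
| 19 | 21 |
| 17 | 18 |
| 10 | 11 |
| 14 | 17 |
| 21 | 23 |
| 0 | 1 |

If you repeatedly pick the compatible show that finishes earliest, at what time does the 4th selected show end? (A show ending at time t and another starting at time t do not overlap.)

17

Greedy by earliest finish: after sorting by end time, pick each interval compatible with the last pick.
Sorted by end: (0,1)  (2,4)  (10,11)  (10,12)  (14,17)  (17,18)  (17,19)  (19,21)  (21,23)
take (0,1); take (2,4); take (10,11); take (14,17); take (17,18); take (19,21); take (21,23).
Selected: (0,1) (2,4) (10,11) (14,17) (17,18) (19,21) (21,23)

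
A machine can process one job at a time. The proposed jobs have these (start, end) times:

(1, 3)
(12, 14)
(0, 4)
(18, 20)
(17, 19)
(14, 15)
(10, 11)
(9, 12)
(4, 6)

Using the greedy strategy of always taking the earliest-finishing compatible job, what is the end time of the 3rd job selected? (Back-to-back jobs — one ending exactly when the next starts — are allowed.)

Sort by end time and greedily take each interval whose start is ≥ the last chosen end.
Sorted by end: (1,3)  (0,4)  (4,6)  (10,11)  (9,12)  (12,14)  (14,15)  (17,19)  (18,20)
take (1,3); skip (0,4); take (4,6); take (10,11); take (12,14); take (14,15); take (17,19).
Selected: (1,3) (4,6) (10,11) (12,14) (14,15) (17,19)

11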